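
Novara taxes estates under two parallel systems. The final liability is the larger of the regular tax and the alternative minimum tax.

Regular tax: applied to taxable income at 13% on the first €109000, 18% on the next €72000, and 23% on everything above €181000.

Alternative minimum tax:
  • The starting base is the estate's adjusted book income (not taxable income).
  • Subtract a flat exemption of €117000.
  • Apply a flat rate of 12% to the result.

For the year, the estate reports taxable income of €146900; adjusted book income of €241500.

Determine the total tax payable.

Regular tax:
  €109000 × 13% = €14170
  €37900 × 18% = €6822
  → €20992

Alternative minimum tax:
  Base (adjusted book income): €241500
  Less exemption €117000 → base €124500
  €124500 × 12% = €14940

€20992 > €14940, so the regular tax governs.

€20992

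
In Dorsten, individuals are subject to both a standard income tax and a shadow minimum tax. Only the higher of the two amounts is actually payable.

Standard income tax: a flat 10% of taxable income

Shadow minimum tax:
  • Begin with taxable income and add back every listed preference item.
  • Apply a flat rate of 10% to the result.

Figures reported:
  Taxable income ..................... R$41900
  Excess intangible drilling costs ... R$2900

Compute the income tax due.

Standard income tax:
  R$41900 × 10% = R$4190

Shadow minimum tax:
  Adjusted income: R$41900 + R$2900 = R$44800
  R$44800 × 10% = R$4480

R$4480 > R$4190, so the shadow minimum tax is the binding amount.

R$4480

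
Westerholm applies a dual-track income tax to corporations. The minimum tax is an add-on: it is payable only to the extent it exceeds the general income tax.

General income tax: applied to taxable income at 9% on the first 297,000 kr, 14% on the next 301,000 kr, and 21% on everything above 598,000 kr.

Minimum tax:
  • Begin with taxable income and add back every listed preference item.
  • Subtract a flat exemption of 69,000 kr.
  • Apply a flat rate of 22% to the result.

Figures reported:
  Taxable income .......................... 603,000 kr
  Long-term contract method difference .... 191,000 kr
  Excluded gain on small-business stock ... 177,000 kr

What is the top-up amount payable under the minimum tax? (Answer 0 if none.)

General income tax:
  297,000 kr × 9% = 26,730 kr
  301,000 kr × 14% = 42,140 kr
  5,000 kr × 21% = 1,050 kr
  → 69,920 kr

Minimum tax:
  Adjusted income: 603,000 kr + 191,000 kr + 177,000 kr = 971,000 kr
  Less exemption 69,000 kr → base 902,000 kr
  902,000 kr × 22% = 198,440 kr

Excess of minimum tax over general income tax: 198,440 kr − 69,920 kr = 128,520 kr.

128,520 kr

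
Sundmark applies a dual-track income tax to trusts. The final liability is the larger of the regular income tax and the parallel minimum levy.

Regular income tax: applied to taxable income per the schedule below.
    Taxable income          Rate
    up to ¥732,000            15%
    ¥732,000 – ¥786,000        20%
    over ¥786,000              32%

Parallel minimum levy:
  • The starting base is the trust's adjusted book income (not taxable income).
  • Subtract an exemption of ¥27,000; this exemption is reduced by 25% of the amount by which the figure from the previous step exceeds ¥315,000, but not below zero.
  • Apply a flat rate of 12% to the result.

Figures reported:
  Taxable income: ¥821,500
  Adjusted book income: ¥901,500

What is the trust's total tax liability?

¥131,960

Parallel minimum levy:
  Base (adjusted book income): ¥901,500
  Exemption: 25% × (¥901,500 − ¥315,000) = ¥146,625 ≥ ¥27,000, so the exemption is fully phased out
  Base: ¥901,500 − ¥0 = ¥901,500
  ¥901,500 × 12% = ¥108,180

Regular income tax:
  ¥732,000 × 15% = ¥109,800
  ¥54,000 × 20% = ¥10,800
  ¥35,500 × 32% = ¥11,360
  → ¥131,960

¥131,960 > ¥108,180, so the regular income tax governs.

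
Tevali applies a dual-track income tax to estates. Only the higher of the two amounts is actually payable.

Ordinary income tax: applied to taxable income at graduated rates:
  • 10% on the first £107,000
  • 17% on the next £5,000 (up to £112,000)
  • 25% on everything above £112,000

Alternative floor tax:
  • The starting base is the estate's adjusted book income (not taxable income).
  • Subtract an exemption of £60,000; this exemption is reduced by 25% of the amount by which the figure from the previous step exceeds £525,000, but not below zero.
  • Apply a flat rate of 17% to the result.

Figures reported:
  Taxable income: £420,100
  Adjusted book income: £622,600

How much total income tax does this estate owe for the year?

£99,790

Ordinary income tax:
  £107,000 × 10% = £10,700
  £5,000 × 17% = £850
  £308,100 × 25% = £77,025
  → £88,575

Alternative floor tax:
  Base (adjusted book income): £622,600
  Exemption: £60,000 − 25% × (£622,600 − £525,000) = £60,000 − £24,400 = £35,600
  Base: £622,600 − £35,600 = £587,000
  £587,000 × 17% = £99,790

£99,790 > £88,575, so the alternative floor tax is the binding amount.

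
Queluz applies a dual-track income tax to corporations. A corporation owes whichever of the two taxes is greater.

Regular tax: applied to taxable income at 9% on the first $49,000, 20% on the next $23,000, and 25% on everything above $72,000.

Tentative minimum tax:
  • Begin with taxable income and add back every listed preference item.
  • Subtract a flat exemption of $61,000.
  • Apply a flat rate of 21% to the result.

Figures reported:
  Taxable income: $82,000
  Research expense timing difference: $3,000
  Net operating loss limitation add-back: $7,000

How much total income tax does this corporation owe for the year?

$11,510

Regular tax:
  $49,000 × 9% = $4,410
  $23,000 × 20% = $4,600
  $10,000 × 25% = $2,500
  → $11,510

Tentative minimum tax:
  Adjusted income: $82,000 + $3,000 + $7,000 = $92,000
  Less exemption $61,000 → base $31,000
  $31,000 × 21% = $6,510

$11,510 > $6,510, so the regular tax governs.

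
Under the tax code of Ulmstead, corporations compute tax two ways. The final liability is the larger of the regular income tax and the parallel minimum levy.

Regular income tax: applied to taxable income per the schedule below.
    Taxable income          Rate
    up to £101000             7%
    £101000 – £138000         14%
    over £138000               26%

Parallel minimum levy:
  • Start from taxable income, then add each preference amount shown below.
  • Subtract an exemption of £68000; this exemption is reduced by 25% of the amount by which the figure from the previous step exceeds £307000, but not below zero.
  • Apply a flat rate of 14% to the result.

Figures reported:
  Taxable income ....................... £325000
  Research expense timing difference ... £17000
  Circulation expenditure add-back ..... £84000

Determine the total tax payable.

£60870

Parallel minimum levy:
  Adjusted income: £325000 + £17000 + £84000 = £426000
  Exemption: £68000 − 25% × (£426000 − £307000) = £68000 − £29750 = £38250
  Base: £426000 − £38250 = £387750
  £387750 × 14% = £54285

Regular income tax:
  £101000 × 7% = £7070
  £37000 × 14% = £5180
  £187000 × 26% = £48620
  → £60870

£60870 > £54285, so the regular income tax governs.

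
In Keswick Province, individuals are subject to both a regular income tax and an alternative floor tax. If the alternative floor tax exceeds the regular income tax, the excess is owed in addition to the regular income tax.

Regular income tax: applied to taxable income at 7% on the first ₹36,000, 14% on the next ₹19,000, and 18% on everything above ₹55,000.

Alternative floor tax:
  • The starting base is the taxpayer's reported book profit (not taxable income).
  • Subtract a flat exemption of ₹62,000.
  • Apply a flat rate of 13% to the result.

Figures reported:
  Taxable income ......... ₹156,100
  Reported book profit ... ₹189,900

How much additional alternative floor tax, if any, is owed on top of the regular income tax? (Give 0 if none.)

₹0

Alternative floor tax:
  Base (reported book profit): ₹189,900
  Less exemption ₹62,000 → base ₹127,900
  ₹127,900 × 13% = ₹16,627

Regular income tax:
  ₹36,000 × 7% = ₹2,520
  ₹19,000 × 14% = ₹2,660
  ₹101,100 × 18% = ₹18,198
  → ₹23,378

₹16,627 ≤ ₹23,378, so no add-on is due.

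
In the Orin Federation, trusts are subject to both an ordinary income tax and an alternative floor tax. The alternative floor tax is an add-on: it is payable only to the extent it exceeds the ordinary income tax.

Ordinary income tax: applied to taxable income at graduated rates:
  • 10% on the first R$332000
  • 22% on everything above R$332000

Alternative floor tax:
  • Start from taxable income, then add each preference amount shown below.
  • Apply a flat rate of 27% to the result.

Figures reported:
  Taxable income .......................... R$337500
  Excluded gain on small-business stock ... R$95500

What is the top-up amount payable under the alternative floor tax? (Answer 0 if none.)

Ordinary income tax:
  R$332000 × 10% = R$33200
  R$5500 × 22% = R$1210
  → R$34410

Alternative floor tax:
  Adjusted income: R$337500 + R$95500 = R$433000
  R$433000 × 27% = R$116910

Excess of alternative floor tax over ordinary income tax: R$116910 − R$34410 = R$82500.

R$82500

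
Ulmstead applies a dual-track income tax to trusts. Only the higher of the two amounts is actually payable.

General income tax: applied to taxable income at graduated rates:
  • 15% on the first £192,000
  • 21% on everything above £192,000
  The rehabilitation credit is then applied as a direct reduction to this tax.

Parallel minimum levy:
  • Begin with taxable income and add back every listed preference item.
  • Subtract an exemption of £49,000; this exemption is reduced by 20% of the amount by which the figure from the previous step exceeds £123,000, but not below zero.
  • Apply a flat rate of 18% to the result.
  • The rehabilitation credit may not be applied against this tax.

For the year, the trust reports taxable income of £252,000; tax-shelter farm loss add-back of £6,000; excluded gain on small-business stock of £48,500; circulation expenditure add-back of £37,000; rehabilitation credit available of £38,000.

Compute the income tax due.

General income tax:
  £192,000 × 15% = £28,800
  £60,000 × 21% = £12,600
  → £41,400
  Less rehabilitation credit £38,000 → £3,400

Parallel minimum levy:
  Adjusted income: £252,000 + £6,000 + £48,500 + £37,000 = £343,500
  Exemption: £49,000 − 20% × (£343,500 − £123,000) = £49,000 − £44,100 = £4,900
  Base: £343,500 − £4,900 = £338,600
  £338,600 × 18% = £60,948

£60,948 > £3,400, so the parallel minimum levy is the binding amount.

£60,948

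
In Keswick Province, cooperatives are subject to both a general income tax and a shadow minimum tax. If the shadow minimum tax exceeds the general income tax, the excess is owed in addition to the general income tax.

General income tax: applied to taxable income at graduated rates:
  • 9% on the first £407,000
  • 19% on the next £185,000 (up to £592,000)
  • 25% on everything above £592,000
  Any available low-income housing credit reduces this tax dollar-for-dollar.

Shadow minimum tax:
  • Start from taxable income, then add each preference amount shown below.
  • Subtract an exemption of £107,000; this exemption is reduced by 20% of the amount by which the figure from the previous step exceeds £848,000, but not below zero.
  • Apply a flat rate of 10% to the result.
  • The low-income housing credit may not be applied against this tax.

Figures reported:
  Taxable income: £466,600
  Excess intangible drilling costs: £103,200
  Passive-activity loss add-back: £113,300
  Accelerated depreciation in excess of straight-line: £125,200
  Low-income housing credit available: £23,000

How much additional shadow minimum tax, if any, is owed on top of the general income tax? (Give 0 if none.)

£45,176

Shadow minimum tax:
  Adjusted income: £466,600 + £103,200 + £113,300 + £125,200 = £808,300
  Exemption: £808,300 ≤ £848,000, so full £107,000 applies
  Base: £808,300 − £107,000 = £701,300
  £701,300 × 10% = £70,130

General income tax:
  £407,000 × 9% = £36,630
  £59,600 × 19% = £11,324
  → £47,954
  Less low-income housing credit £23,000 → £24,954

Excess of shadow minimum tax over general income tax: £70,130 − £24,954 = £45,176.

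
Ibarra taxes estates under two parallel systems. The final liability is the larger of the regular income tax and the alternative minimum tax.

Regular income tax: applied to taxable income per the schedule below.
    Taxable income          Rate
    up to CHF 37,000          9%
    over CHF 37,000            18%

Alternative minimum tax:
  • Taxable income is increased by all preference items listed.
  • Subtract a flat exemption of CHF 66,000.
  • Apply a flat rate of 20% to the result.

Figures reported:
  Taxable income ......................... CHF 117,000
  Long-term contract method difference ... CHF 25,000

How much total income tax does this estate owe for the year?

CHF 17,730

Regular income tax:
  CHF 37,000 × 9% = CHF 3,330
  CHF 80,000 × 18% = CHF 14,400
  → CHF 17,730

Alternative minimum tax:
  Adjusted income: CHF 117,000 + CHF 25,000 = CHF 142,000
  Less exemption CHF 66,000 → base CHF 76,000
  CHF 76,000 × 20% = CHF 15,200

CHF 17,730 > CHF 15,200, so the regular income tax governs.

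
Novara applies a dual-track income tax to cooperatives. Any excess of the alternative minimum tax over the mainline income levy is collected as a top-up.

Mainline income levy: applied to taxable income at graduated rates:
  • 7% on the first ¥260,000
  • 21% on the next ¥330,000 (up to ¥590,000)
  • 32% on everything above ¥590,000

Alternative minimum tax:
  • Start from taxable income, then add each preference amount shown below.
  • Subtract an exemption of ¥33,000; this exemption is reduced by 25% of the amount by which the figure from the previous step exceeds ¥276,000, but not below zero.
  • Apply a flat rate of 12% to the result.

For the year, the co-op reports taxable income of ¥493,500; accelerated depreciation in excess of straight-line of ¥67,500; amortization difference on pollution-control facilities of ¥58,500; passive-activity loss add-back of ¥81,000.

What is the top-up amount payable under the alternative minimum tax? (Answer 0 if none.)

¥16,825

Alternative minimum tax:
  Adjusted income: ¥493,500 + ¥67,500 + ¥58,500 + ¥81,000 = ¥700,500
  Exemption: 25% × (¥700,500 − ¥276,000) = ¥106,125 ≥ ¥33,000, so the exemption is fully phased out
  Base: ¥700,500 − ¥0 = ¥700,500
  ¥700,500 × 12% = ¥84,060

Mainline income levy:
  ¥260,000 × 7% = ¥18,200
  ¥233,500 × 21% = ¥49,035
  → ¥67,235

Excess of alternative minimum tax over mainline income levy: ¥84,060 − ¥67,235 = ¥16,825.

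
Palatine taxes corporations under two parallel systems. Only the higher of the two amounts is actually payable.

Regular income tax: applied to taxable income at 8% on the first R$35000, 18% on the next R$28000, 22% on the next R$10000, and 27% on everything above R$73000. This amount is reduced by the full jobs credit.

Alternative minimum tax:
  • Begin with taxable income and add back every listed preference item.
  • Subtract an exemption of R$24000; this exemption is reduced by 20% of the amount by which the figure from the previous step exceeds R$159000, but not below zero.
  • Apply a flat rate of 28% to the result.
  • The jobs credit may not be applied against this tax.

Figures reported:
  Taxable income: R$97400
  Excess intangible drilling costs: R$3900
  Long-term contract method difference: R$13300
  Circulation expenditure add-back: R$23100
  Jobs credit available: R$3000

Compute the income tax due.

R$31836

Regular income tax:
  R$35000 × 8% = R$2800
  R$28000 × 18% = R$5040
  R$10000 × 22% = R$2200
  R$24400 × 27% = R$6588
  → R$16628
  Less jobs credit R$3000 → R$13628

Alternative minimum tax:
  Adjusted income: R$97400 + R$3900 + R$13300 + R$23100 = R$137700
  Exemption: R$137700 ≤ R$159000, so full R$24000 applies
  Base: R$137700 − R$24000 = R$113700
  R$113700 × 28% = R$31836

R$31836 > R$13628, so the alternative minimum tax is the binding amount.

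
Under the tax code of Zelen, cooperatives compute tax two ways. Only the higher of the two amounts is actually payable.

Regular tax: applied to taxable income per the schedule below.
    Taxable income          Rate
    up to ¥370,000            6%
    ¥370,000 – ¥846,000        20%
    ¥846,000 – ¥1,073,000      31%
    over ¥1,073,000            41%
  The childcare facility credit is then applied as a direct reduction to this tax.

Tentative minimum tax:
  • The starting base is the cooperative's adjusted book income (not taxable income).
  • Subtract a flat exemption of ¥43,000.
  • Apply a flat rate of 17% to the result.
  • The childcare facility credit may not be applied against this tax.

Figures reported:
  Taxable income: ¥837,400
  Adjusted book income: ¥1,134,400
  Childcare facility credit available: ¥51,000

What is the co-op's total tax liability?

Regular tax:
  ¥370,000 × 6% = ¥22,200
  ¥467,400 × 20% = ¥93,480
  → ¥115,680
  Less childcare facility credit ¥51,000 → ¥64,680

Tentative minimum tax:
  Base (adjusted book income): ¥1,134,400
  Less exemption ¥43,000 → base ¥1,091,400
  ¥1,091,400 × 17% = ¥185,538

¥185,538 > ¥64,680, so the tentative minimum tax is the binding amount.

¥185,538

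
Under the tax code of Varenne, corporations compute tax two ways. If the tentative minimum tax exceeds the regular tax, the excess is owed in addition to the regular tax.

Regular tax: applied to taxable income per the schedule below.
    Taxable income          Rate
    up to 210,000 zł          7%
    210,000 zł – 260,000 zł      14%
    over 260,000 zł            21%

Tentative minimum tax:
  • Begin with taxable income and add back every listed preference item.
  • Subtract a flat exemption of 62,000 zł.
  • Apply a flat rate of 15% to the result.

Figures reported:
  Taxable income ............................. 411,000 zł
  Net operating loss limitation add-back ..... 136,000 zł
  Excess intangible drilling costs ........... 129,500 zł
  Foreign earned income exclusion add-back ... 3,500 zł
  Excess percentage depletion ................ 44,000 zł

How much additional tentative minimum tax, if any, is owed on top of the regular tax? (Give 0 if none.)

Regular tax:
  210,000 zł × 7% = 14,700 zł
  50,000 zł × 14% = 7,000 zł
  151,000 zł × 21% = 31,710 zł
  → 53,410 zł

Tentative minimum tax:
  Adjusted income: 411,000 zł + 136,000 zł + 129,500 zł + 3,500 zł + 44,000 zł = 724,000 zł
  Less exemption 62,000 zł → base 662,000 zł
  662,000 zł × 15% = 99,300 zł

Excess of tentative minimum tax over regular tax: 99,300 zł − 53,410 zł = 45,890 zł.

45,890 zł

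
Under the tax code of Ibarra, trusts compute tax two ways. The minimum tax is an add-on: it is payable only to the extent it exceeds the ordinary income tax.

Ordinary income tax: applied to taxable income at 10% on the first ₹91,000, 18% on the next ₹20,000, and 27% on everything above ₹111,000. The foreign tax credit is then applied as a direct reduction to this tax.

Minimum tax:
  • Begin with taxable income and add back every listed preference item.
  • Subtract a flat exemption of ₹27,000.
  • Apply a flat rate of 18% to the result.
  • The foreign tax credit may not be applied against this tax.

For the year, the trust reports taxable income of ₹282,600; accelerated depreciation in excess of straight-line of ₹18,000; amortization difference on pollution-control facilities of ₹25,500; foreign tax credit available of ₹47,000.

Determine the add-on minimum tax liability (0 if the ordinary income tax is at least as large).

₹41,806

Minimum tax:
  Adjusted income: ₹282,600 + ₹18,000 + ₹25,500 = ₹326,100
  Less exemption ₹27,000 → base ₹299,100
  ₹299,100 × 18% = ₹53,838

Ordinary income tax:
  ₹91,000 × 10% = ₹9,100
  ₹20,000 × 18% = ₹3,600
  ₹171,600 × 27% = ₹46,332
  → ₹59,032
  Less foreign tax credit ₹47,000 → ₹12,032

Excess of minimum tax over ordinary income tax: ₹53,838 − ₹12,032 = ₹41,806.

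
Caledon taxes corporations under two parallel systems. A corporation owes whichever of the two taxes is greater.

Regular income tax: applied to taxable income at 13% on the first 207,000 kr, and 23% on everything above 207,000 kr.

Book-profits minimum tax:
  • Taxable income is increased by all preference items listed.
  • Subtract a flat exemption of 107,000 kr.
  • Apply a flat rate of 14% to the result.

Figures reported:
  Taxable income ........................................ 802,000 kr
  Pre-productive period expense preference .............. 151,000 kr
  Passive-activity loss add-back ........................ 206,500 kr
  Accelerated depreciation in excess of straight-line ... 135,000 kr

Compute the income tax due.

166,250 kr

Book-profits minimum tax:
  Adjusted income: 802,000 kr + 151,000 kr + 206,500 kr + 135,000 kr = 1,294,500 kr
  Less exemption 107,000 kr → base 1,187,500 kr
  1,187,500 kr × 14% = 166,250 kr

Regular income tax:
  207,000 kr × 13% = 26,910 kr
  595,000 kr × 23% = 136,850 kr
  → 163,760 kr

166,250 kr > 163,760 kr, so the book-profits minimum tax is the binding amount.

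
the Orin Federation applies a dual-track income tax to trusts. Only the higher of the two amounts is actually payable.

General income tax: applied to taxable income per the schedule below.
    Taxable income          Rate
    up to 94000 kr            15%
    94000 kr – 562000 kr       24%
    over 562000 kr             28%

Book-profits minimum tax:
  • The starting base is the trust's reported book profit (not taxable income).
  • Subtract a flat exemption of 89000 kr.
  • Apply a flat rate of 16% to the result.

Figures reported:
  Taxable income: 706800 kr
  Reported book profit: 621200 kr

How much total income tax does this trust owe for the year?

Book-profits minimum tax:
  Base (reported book profit): 621200 kr
  Less exemption 89000 kr → base 532200 kr
  532200 kr × 16% = 85152 kr

General income tax:
  94000 kr × 15% = 14100 kr
  468000 kr × 24% = 112320 kr
  144800 kr × 28% = 40544 kr
  → 166964 kr

166964 kr > 85152 kr, so the general income tax governs.

166964 kr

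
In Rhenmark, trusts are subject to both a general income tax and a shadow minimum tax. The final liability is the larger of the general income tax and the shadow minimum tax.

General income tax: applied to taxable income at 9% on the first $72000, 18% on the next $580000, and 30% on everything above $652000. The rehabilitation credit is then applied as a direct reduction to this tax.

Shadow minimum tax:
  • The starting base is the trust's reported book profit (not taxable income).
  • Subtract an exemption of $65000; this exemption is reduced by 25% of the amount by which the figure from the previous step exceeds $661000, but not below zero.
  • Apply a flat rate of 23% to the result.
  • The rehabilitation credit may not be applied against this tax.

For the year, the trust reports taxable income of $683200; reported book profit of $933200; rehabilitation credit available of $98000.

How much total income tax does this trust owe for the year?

$214636

Shadow minimum tax:
  Base (reported book profit): $933200
  Exemption: 25% × ($933200 − $661000) = $68050 ≥ $65000, so the exemption is fully phased out
  Base: $933200 − $0 = $933200
  $933200 × 23% = $214636

General income tax:
  $72000 × 9% = $6480
  $580000 × 18% = $104400
  $31200 × 30% = $9360
  → $120240
  Less rehabilitation credit $98000 → $22240

$214636 > $22240, so the shadow minimum tax is the binding amount.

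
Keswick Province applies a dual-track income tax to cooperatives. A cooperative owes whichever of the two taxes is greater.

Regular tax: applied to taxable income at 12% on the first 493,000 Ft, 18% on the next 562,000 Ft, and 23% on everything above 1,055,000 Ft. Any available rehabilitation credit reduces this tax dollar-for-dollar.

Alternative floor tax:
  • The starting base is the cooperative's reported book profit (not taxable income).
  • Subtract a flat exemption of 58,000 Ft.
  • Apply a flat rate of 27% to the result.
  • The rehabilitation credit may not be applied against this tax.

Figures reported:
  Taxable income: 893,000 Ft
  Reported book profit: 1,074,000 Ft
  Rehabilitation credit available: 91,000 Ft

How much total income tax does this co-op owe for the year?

274,320 Ft

Alternative floor tax:
  Base (reported book profit): 1,074,000 Ft
  Less exemption 58,000 Ft → base 1,016,000 Ft
  1,016,000 Ft × 27% = 274,320 Ft

Regular tax:
  493,000 Ft × 12% = 59,160 Ft
  400,000 Ft × 18% = 72,000 Ft
  → 131,160 Ft
  Less rehabilitation credit 91,000 Ft → 40,160 Ft

274,320 Ft > 40,160 Ft, so the alternative floor tax is the binding amount.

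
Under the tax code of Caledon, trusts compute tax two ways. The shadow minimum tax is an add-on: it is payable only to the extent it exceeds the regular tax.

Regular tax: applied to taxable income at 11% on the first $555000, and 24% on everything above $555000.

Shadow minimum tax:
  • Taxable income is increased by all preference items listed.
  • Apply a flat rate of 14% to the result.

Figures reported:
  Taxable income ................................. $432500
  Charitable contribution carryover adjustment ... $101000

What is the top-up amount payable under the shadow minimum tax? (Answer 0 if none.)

$27115

Shadow minimum tax:
  Adjusted income: $432500 + $101000 = $533500
  $533500 × 14% = $74690

Regular tax:
  $432500 × 11% = $47575

Excess of shadow minimum tax over regular tax: $74690 − $47575 = $27115.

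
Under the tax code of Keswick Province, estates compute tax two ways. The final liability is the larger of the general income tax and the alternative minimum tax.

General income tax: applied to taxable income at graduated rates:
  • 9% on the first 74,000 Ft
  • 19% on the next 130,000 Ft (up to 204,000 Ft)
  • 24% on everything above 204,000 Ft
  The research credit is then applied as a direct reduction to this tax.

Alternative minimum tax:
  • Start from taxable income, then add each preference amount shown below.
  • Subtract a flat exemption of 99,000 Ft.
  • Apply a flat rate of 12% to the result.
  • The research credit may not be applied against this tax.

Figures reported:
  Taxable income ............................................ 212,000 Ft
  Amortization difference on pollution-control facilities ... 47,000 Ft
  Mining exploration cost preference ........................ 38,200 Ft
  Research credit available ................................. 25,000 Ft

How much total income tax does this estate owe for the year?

23,784 Ft

Alternative minimum tax:
  Adjusted income: 212,000 Ft + 47,000 Ft + 38,200 Ft = 297,200 Ft
  Less exemption 99,000 Ft → base 198,200 Ft
  198,200 Ft × 12% = 23,784 Ft

General income tax:
  74,000 Ft × 9% = 6,660 Ft
  130,000 Ft × 19% = 24,700 Ft
  8,000 Ft × 24% = 1,920 Ft
  → 33,280 Ft
  Less research credit 25,000 Ft → 8,280 Ft

23,784 Ft > 8,280 Ft, so the alternative minimum tax is the binding amount.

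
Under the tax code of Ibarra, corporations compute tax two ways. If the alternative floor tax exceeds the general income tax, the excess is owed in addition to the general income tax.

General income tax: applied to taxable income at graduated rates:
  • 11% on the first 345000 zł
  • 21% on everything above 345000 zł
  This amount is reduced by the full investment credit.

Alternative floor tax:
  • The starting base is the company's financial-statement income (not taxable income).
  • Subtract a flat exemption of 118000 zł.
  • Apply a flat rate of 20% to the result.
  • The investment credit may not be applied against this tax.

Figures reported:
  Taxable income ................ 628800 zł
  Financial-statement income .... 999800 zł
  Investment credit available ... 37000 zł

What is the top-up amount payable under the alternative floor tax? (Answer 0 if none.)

Alternative floor tax:
  Base (financial-statement income): 999800 zł
  Less exemption 118000 zł → base 881800 zł
  881800 zł × 20% = 176360 zł

General income tax:
  345000 zł × 11% = 37950 zł
  283800 zł × 21% = 59598 zł
  → 97548 zł
  Less investment credit 37000 zł → 60548 zł

Excess of alternative floor tax over general income tax: 176360 zł − 60548 zł = 115812 zł.

115812 zł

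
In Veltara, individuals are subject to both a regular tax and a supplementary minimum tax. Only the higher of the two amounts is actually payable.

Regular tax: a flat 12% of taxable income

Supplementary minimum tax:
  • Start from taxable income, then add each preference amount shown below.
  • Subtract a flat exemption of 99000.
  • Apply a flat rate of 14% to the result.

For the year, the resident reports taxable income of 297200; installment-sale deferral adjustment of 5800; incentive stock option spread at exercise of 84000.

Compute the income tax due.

Supplementary minimum tax:
  Adjusted income: 297200 + 5800 + 84000 = 387000
  Less exemption 99000 → base 288000
  288000 × 14% = 40320

Regular tax:
  297200 × 12% = 35664

40320 > 35664, so the supplementary minimum tax is the binding amount.

40320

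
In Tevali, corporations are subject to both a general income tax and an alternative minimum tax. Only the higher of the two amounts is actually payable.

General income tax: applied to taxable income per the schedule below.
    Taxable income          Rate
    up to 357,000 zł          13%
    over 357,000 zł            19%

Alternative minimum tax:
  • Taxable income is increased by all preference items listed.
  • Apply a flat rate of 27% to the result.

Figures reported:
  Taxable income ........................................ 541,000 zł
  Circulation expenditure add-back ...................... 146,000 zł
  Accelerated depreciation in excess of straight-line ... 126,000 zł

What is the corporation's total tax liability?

General income tax:
  357,000 zł × 13% = 46,410 zł
  184,000 zł × 19% = 34,960 zł
  → 81,370 zł

Alternative minimum tax:
  Adjusted income: 541,000 zł + 146,000 zł + 126,000 zł = 813,000 zł
  813,000 zł × 27% = 219,510 zł

219,510 zł > 81,370 zł, so the alternative minimum tax is the binding amount.

219,510 zł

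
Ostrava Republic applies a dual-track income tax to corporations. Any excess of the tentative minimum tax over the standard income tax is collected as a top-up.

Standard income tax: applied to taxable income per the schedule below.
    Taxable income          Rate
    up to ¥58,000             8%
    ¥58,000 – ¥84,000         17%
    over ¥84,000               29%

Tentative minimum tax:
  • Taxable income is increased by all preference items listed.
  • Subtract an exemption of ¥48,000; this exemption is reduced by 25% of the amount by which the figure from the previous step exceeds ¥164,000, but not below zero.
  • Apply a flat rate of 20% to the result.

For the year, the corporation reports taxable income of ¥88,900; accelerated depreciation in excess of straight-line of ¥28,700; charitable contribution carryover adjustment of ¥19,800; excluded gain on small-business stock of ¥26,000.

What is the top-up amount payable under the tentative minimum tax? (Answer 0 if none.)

Tentative minimum tax:
  Adjusted income: ¥88,900 + ¥28,700 + ¥19,800 + ¥26,000 = ¥163,400
  Exemption: ¥163,400 ≤ ¥164,000, so full ¥48,000 applies
  Base: ¥163,400 − ¥48,000 = ¥115,400
  ¥115,400 × 20% = ¥23,080

Standard income tax:
  ¥58,000 × 8% = ¥4,640
  ¥26,000 × 17% = ¥4,420
  ¥4,900 × 29% = ¥1,421
  → ¥10,481

Excess of tentative minimum tax over standard income tax: ¥23,080 − ¥10,481 = ¥12,599.

¥12,599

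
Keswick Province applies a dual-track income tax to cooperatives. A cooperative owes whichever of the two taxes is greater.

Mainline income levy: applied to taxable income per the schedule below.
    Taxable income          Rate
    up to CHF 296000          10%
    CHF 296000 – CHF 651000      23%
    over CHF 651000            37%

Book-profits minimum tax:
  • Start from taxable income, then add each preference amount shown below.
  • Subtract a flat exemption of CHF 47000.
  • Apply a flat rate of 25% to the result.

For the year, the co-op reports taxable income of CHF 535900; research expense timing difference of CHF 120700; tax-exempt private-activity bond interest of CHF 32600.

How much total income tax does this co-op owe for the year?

Book-profits minimum tax:
  Adjusted income: CHF 535900 + CHF 120700 + CHF 32600 = CHF 689200
  Less exemption CHF 47000 → base CHF 642200
  CHF 642200 × 25% = CHF 160550

Mainline income levy:
  CHF 296000 × 10% = CHF 29600
  CHF 239900 × 23% = CHF 55177
  → CHF 84777

CHF 160550 > CHF 84777, so the book-profits minimum tax is the binding amount.

CHF 160550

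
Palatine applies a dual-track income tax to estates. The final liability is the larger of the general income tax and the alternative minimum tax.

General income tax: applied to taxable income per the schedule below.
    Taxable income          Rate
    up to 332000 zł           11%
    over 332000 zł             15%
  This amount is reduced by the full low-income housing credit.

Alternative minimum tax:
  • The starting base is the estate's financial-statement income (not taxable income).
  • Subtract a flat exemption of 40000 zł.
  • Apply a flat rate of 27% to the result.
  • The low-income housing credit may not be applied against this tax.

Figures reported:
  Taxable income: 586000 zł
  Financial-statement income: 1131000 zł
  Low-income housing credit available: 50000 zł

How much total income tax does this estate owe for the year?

Alternative minimum tax:
  Base (financial-statement income): 1131000 zł
  Less exemption 40000 zł → base 1091000 zł
  1091000 zł × 27% = 294570 zł

General income tax:
  332000 zł × 11% = 36520 zł
  254000 zł × 15% = 38100 zł
  → 74620 zł
  Less low-income housing credit 50000 zł → 24620 zł

294570 zł > 24620 zł, so the alternative minimum tax is the binding amount.

294570 zł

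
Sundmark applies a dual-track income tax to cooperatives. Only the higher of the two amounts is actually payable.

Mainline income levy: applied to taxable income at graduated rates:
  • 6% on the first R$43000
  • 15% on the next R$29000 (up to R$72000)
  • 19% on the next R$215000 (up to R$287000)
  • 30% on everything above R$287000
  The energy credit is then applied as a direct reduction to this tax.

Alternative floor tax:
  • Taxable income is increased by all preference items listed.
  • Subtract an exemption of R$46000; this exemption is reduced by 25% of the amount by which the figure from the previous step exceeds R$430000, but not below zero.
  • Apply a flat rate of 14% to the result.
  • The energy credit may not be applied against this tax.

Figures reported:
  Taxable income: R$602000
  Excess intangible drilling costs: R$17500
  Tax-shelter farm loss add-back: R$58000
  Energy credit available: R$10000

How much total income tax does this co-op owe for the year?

R$132280

Mainline income levy:
  R$43000 × 6% = R$2580
  R$29000 × 15% = R$4350
  R$215000 × 19% = R$40850
  R$315000 × 30% = R$94500
  → R$142280
  Less energy credit R$10000 → R$132280

Alternative floor tax:
  Adjusted income: R$602000 + R$17500 + R$58000 = R$677500
  Exemption: 25% × (R$677500 − R$430000) = R$61875 ≥ R$46000, so the exemption is fully phased out
  Base: R$677500 − R$0 = R$677500
  R$677500 × 14% = R$94850

R$132280 > R$94850, so the mainline income levy governs.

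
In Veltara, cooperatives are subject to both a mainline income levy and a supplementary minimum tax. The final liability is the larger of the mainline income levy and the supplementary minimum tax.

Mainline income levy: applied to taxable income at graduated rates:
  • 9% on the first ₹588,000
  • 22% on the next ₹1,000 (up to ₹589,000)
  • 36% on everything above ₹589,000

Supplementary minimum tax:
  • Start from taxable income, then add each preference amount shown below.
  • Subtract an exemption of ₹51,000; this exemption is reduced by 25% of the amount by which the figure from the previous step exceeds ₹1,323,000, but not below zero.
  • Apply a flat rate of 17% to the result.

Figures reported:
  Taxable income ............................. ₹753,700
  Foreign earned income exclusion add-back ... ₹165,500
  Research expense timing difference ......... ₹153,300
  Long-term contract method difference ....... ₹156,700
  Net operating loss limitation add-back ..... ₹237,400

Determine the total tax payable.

Supplementary minimum tax:
  Adjusted income: ₹753,700 + ₹165,500 + ₹153,300 + ₹156,700 + ₹237,400 = ₹1,466,600
  Exemption: ₹51,000 − 25% × (₹1,466,600 − ₹1,323,000) = ₹51,000 − ₹35,900 = ₹15,100
  Base: ₹1,466,600 − ₹15,100 = ₹1,451,500
  ₹1,451,500 × 17% = ₹246,755

Mainline income levy:
  ₹588,000 × 9% = ₹52,920
  ₹1,000 × 22% = ₹220
  ₹164,700 × 36% = ₹59,292
  → ₹112,432

₹246,755 > ₹112,432, so the supplementary minimum tax is the binding amount.

₹246,755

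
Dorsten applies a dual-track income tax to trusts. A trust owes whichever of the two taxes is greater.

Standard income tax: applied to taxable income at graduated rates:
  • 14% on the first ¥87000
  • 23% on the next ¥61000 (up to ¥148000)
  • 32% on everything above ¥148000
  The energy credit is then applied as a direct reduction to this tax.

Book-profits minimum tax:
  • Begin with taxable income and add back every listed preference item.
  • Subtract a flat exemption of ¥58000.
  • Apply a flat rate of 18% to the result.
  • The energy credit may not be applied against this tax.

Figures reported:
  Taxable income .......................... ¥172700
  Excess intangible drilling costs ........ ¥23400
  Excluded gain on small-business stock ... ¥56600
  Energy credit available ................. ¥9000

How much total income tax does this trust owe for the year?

¥35046

Book-profits minimum tax:
  Adjusted income: ¥172700 + ¥23400 + ¥56600 = ¥252700
  Less exemption ¥58000 → base ¥194700
  ¥194700 × 18% = ¥35046

Standard income tax:
  ¥87000 × 14% = ¥12180
  ¥61000 × 23% = ¥14030
  ¥24700 × 32% = ¥7904
  → ¥34114
  Less energy credit ¥9000 → ¥25114

¥35046 > ¥25114, so the book-profits minimum tax is the binding amount.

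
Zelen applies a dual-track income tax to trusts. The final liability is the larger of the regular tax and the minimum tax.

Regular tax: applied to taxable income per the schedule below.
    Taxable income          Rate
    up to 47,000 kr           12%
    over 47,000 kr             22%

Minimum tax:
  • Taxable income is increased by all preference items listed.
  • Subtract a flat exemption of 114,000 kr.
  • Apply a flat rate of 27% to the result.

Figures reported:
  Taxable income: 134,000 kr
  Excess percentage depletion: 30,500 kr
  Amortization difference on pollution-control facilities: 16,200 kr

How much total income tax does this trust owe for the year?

24,780 kr

Regular tax:
  47,000 kr × 12% = 5,640 kr
  87,000 kr × 22% = 19,140 kr
  → 24,780 kr

Minimum tax:
  Adjusted income: 134,000 kr + 30,500 kr + 16,200 kr = 180,700 kr
  Less exemption 114,000 kr → base 66,700 kr
  66,700 kr × 27% = 18,009 kr

24,780 kr > 18,009 kr, so the regular tax governs.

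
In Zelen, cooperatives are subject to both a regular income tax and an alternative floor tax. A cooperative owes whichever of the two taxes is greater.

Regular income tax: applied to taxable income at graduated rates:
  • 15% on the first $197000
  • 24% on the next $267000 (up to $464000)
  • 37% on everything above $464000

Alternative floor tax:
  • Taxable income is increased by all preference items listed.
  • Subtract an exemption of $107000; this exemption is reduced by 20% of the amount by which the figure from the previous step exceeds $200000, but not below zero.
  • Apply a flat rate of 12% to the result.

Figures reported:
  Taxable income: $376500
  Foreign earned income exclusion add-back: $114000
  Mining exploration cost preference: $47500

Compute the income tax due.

$72630

Regular income tax:
  $197000 × 15% = $29550
  $179500 × 24% = $43080
  → $72630

Alternative floor tax:
  Adjusted income: $376500 + $114000 + $47500 = $538000
  Exemption: $107000 − 20% × ($538000 − $200000) = $107000 − $67600 = $39400
  Base: $538000 − $39400 = $498600
  $498600 × 12% = $59832

$72630 > $59832, so the regular income tax governs.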